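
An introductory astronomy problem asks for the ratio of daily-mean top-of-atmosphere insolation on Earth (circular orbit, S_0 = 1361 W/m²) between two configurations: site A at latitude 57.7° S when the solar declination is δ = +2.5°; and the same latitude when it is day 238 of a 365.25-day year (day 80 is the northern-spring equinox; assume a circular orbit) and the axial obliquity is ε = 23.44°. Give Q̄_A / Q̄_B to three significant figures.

Q̄_A / Q̄_B ≈ 1.45

— Configuration A (ϕ=-57.7°):
cos h₀ = −tan(-57.7°) tan(+2.500°) = 0.0691, h₀ = 1.5017 rad.
Bracket: h₀ sin ϕ sin δ + cos ϕ cos δ sin h₀ = 1.5017×-0.84526×0.04362 + 0.53435×0.99905×0.99761 = -0.055368 + 0.532566 = 0.477198.
Q̄ = (S_0/π) × [bracket] = (1361/π) × 0.477198 = 206.73 W/m².
— Configuration B (ϕ=-57.7°):
Solar longitude: L_s = 360° × (238 − 80)/365.25 = 155.729°.
sin δ = sin 23.44° × sin 155.729° = 0.16351, so δ = +9.411°.
cos h₀ = −tan(-57.7°) tan(+9.411°) = 0.2622, h₀ = 1.3055 rad.
Bracket: h₀ sin ϕ sin δ + cos ϕ cos δ sin h₀ = 1.3055×-0.84526×0.16351 + 0.53435×0.98654×0.96502 = -0.180431 + 0.508718 = 0.328287.
Q̄ = (S_0/π) × [bracket] = (1361/π) × 0.328287 = 142.22 W/m².
Ratio Q̄_A / Q̄_B = 206.73 / 142.22 = 1.454.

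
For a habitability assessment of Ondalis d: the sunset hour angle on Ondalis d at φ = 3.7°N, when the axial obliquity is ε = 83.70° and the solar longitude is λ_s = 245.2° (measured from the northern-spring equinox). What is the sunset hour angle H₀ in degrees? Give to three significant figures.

Solar declination: sin δ = sin ε · sin λ_s = sin 83.70° × sin 245.2° = -0.90230, so δ = -64.461°.
cos H₀ = −tan φ · tan δ = −tan(+3.7°) × tan(-64.461°) = 0.1353, so H₀ = 1.4350 rad = 82.22°.

H₀ = 82.2°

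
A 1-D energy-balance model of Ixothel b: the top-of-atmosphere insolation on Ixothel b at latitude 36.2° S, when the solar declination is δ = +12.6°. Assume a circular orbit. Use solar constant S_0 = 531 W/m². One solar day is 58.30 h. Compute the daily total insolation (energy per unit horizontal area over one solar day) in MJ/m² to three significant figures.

21.1 MJ/m²

cos h₀ = −tan(-36.2°) tan(+12.600°) = 0.1636, h₀ = 1.4065 rad.
Bracket: h₀ sin ϕ sin δ + cos ϕ cos δ sin h₀ = 1.4065×-0.59061×0.21814 + 0.80696×0.97592×0.98653 = -0.181207 + 0.776920 = 0.595713.
Q̄ = (S_0/π) × [bracket] = (531/π) × 0.595713 = 100.69 W/m².
Daily total = Q̄ × 58.30 h × 3600 s/h = 100.69 × 58.30 × 3600 / 10⁶ = 21.13 MJ/m².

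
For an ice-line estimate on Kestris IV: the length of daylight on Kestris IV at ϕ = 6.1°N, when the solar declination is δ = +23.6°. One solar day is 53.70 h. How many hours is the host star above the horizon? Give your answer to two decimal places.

cos h₀ = −tan ϕ · tan δ = −tan(+6.1°) × tan(+23.600°) = -0.0467, so h₀ = 1.6175 rad = 92.68°.
Daylight = 2h₀/(2π) × 53.70 h = (1.6175/π) × 53.70 = 27.65 h.

27.65 h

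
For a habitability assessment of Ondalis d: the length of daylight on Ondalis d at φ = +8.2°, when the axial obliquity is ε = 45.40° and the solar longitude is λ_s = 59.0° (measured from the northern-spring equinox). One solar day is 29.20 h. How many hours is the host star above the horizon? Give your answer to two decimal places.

15.63 h

Solar declination: sin δ = sin ε · sin λ_s = sin 45.40° × sin 59.0° = 0.61033, so δ = +37.613°.
cos H₀ = −tan φ · tan δ = −tan(+8.2°) × tan(+37.613°) = -0.1110, so H₀ = 1.6821 rad = 96.37°.
Daylight = 2H₀/(2π) × 29.20 h = (1.6821/π) × 29.20 = 15.63 h.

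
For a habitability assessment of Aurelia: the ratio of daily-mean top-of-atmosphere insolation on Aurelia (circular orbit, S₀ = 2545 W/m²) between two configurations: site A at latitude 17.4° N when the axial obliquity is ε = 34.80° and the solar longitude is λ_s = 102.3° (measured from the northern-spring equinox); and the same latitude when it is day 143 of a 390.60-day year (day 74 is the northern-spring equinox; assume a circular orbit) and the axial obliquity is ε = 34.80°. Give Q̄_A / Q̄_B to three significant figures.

Q̄_A / Q̄_B ≈ 0.997

— Configuration A (φ=+17.4°):
Solar declination: sin δ = sin ε · sin λ_s = sin 34.80° × sin 102.3° = 0.55761, so δ = +33.891°.
cos H₀ = −tan(+17.4°) tan(+33.891°) = -0.2105, H₀ = 1.7829 rad.
Bracket: H₀ sin φ sin δ + cos φ cos δ sin H₀ = 1.7829×0.29904×0.55761 + 0.95424×0.83010×0.97759 = 0.297294 + 0.774363 = 1.071657.
Q̄ = (S₀/π) × [bracket] = (2545/π) × 1.071657 = 868.15 W/m².
— Configuration B (φ=+17.4°):
Solar longitude: λ_s = 360° × (143 − 74)/390.60 = 63.594°.
sin δ = sin 34.80° × sin 63.594° = 0.51117, so δ = +30.742°.
cos H₀ = −tan(+17.4°) tan(+30.742°) = -0.1864, H₀ = 1.7583 rad.
Bracket: H₀ sin φ sin δ + cos φ cos δ sin H₀ = 1.7583×0.29904×0.51117 + 0.95424×0.85948×0.98248 = 0.268774 + 0.805781 = 1.074555.
Q̄ = (S₀/π) × [bracket] = (2545/π) × 1.074555 = 870.50 W/m².
Ratio Q̄_A / Q̄_B = 868.15 / 870.50 = 0.9973.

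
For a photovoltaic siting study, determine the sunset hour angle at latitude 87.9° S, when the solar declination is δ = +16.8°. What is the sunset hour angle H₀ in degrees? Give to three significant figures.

cos H₀ = −tan φ · tan δ = 8.2337 ≥ 1, so the Sun never rises (polar night) and H₀ = 0.

H₀ = 0.00°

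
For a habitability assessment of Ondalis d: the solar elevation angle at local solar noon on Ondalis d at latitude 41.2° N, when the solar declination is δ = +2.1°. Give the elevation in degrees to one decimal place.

50.9°

At local noon the hour angle is zero, so the zenith angle equals |ϕ − δ| = |+41.2° − (+2.100°)| = 39.100°.
Elevation = 90° − 39.100° = 50.9°.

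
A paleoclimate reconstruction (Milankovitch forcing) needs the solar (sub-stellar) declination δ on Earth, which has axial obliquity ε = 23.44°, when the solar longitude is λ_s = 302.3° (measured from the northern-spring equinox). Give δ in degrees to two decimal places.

δ = -19.65°

sin δ = sin ε · sin λ_s = sin 23.44° × sin 302.3° = -0.336235.
δ = arcsin(-0.336235) = -19.65°.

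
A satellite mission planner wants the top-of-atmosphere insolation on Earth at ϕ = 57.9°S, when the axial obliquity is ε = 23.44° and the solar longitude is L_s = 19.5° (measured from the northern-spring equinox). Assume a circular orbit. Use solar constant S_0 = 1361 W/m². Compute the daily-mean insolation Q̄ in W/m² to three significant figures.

Solar declination: sin δ = sin ε · sin L_s = sin 23.44° × sin 19.5° = 0.13278, so δ = +7.631°.
cos h₀ = −tan(-57.9°) tan(+7.631°) = 0.2136, h₀ = 1.3556 rad.
Bracket: h₀ sin ϕ sin δ + cos ϕ cos δ sin h₀ = 1.3556×-0.84712×0.13278 + 0.53140×0.99114×0.97693 = -0.152479 + 0.514541 = 0.362062.
Q̄ = (S_0/π) × [bracket] = (1361/π) × 0.362062 = 156.9 W/m².

Q̄ ≈ 157 W/m²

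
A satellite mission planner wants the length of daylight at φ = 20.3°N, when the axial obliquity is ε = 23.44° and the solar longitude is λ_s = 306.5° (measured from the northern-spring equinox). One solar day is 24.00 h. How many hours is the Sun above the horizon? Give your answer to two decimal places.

Solar declination: sin δ = sin ε · sin λ_s = sin 23.44° × sin 306.5° = -0.31977, so δ = -18.649°.
cos H₀ = −tan φ · tan δ = −tan(+20.3°) × tan(-18.649°) = 0.1248, so H₀ = 1.4456 rad = 82.83°.
Daylight = 2H₀/(2π) × 24.00 h = (1.4456/π) × 24.00 = 11.04 h.

11.04 h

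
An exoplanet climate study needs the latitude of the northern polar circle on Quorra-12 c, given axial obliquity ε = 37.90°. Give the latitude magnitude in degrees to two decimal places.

The polar circle is the lowest latitude that experiences at least one full rotation of continuous daylight at the northern-summer solstice; it lies at |ϕ| = 90° − ε = 90° − 37.90° = 52.10°.

52.10°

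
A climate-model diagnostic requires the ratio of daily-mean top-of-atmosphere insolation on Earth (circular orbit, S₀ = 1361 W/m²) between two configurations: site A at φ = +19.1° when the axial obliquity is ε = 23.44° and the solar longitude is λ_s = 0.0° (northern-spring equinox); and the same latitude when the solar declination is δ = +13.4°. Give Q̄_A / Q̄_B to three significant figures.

Q̄_A / Q̄_B ≈ 0.907

— Configuration A (φ=+19.1°):
Solar declination: sin δ = sin ε · sin λ_s = sin 23.44° × sin 0.0° = 0.00000, so δ = +0.000°.
cos H₀ = −tan(+19.1°) tan(+0.000°) = -0.0000, H₀ = 1.5708 rad.
Bracket: H₀ sin φ sin δ + cos φ cos δ sin H₀ = 1.5708×0.32722×0.00000 + 0.94495×1.00000×1.00000 = 0.000000 + 0.944950 = 0.944950.
Q̄ = (S₀/π) × [bracket] = (1361/π) × 0.944950 = 409.37 W/m².
— Configuration B (φ=+19.1°):
cos H₀ = −tan(+19.1°) tan(+13.400°) = -0.0825, H₀ = 1.6534 rad.
Bracket: H₀ sin φ sin δ + cos φ cos δ sin H₀ = 1.6534×0.32722×0.23175 + 0.94495×0.97278×0.99659 = 0.125383 + 0.916094 = 1.041477.
Q̄ = (S₀/π) × [bracket] = (1361/π) × 1.041477 = 451.19 W/m².
Ratio Q̄_A / Q̄_B = 409.37 / 451.19 = 0.9073.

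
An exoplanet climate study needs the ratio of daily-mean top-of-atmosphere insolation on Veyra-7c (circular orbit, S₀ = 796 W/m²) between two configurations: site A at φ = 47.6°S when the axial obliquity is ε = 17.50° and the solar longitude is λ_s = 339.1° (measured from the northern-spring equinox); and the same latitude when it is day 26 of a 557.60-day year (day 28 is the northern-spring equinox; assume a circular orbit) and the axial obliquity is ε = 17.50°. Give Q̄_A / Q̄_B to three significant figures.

— Configuration A (φ=-47.6°):
Solar declination: sin δ = sin ε · sin λ_s = sin 17.50° × sin 339.1° = -0.10727, so δ = -6.158°.
cos H₀ = −tan(-47.6°) tan(-6.158°) = -0.1182, H₀ = 1.6892 rad.
Bracket: H₀ sin φ sin δ + cos φ cos δ sin H₀ = 1.6892×-0.73846×-0.10727 + 0.67430×0.99423×0.99299 = 0.133809 + 0.665710 = 0.799519.
Q̄ = (S₀/π) × [bracket] = (796/π) × 0.799519 = 202.58 W/m².
— Configuration B (φ=-47.6°):
Solar longitude: λ_s = 360° × (26 − 28)/557.60 = -1.291°, i.e. -1.291° + 360° = 358.709°.
sin δ = sin 17.50° × sin 358.709° = -0.00678, so δ = -0.388°.
cos H₀ = −tan(-47.6°) tan(-0.388°) = -0.0074, H₀ = 1.5782 rad.
Bracket: H₀ sin φ sin δ + cos φ cos δ sin H₀ = 1.5782×-0.73846×-0.00678 + 0.67430×0.99998×0.99997 = 0.007902 + 0.674266 = 0.682168.
Q̄ = (S₀/π) × [bracket] = (796/π) × 0.682168 = 172.84 W/m².
Ratio Q̄_A / Q̄_B = 202.58 / 172.84 = 1.172.

Q̄_A / Q̄_B ≈ 1.17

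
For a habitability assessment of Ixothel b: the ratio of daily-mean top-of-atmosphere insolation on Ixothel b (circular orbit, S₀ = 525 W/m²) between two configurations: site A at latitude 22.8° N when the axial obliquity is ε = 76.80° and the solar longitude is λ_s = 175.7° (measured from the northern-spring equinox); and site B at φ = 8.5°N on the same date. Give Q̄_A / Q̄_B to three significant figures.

Q̄_A / Q̄_B ≈ 0.961

— Configuration A (φ=+22.8°):
Solar declination: sin δ = sin ε · sin λ_s = sin 76.80° × sin 175.7° = 0.07300, so δ = +4.186°.
cos H₀ = −tan(+22.8°) tan(+4.186°) = -0.0308, H₀ = 1.6016 rad.
Bracket: H₀ sin φ sin δ + cos φ cos δ sin H₀ = 1.6016×0.38752×0.07300 + 0.92186×0.99733×0.99953 = 0.045308 + 0.918967 = 0.964275.
Q̄ = (S₀/π) × [bracket] = (525/π) × 0.964275 = 161.14 W/m².
— Configuration B (φ=+8.5°):
cos H₀ = −tan(+8.5°) tan(+4.186°) = -0.0109, H₀ = 1.5817 rad.
Bracket: H₀ sin φ sin δ + cos φ cos δ sin H₀ = 1.5817×0.14781×0.07300 + 0.98902×0.99733×0.99994 = 0.017067 + 0.986320 = 1.003387.
Q̄ = (S₀/π) × [bracket] = (525/π) × 1.003387 = 167.68 W/m².
Ratio Q̄_A / Q̄_B = 161.14 / 167.68 = 0.9610.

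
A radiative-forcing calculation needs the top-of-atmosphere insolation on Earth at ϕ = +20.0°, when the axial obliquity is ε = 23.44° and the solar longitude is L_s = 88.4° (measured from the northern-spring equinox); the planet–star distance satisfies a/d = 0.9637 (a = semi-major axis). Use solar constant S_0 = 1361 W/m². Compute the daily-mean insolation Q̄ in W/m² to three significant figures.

Solar declination: sin δ = sin ε · sin L_s = sin 23.44° × sin 88.4° = 0.39763, so δ = +23.430°.
cos h₀ = −tan(+20.0°) tan(+23.430°) = -0.1577, h₀ = 1.7292 rad.
Bracket: h₀ sin ϕ sin δ + cos ϕ cos δ sin h₀ = 1.7292×0.34202×0.39763 + 0.93969×0.91754×0.98748 = 0.235167 + 0.851408 = 1.086575.
Inverse-square distance factor (a/d)² = 0.9637² = 0.928718.
Q̄ = (S_0/π) × 0.928718 × [bracket] = (1361/π) × 0.928718 × 1.086575 = 437.2 W/m².

Q̄ ≈ 437 W/m²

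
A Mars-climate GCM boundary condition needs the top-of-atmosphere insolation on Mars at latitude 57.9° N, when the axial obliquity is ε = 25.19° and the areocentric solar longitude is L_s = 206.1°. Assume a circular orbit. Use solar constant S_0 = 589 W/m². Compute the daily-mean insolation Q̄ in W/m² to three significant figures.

Q̄ ≈ 55.7 W/m²

sin δ = sin 25.19° × sin 206.1° = -0.18725, so δ = -10.792°.
cos h₀ = −tan(+57.9°) tan(-10.792°) = 0.3039, h₀ = 1.2620 rad.
Bracket: h₀ sin ϕ sin δ + cos ϕ cos δ sin h₀ = 1.2620×0.84712×-0.18725 + 0.53140×0.98231×0.95271 = -0.200183 + 0.497314 = 0.297131.
Q̄ = (S_0/π) × [bracket] = (589/π) × 0.297131 = 55.71 W/m².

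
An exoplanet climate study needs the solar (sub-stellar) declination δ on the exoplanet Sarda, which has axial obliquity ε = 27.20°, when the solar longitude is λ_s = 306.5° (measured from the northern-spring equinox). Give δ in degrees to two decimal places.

sin δ = sin ε · sin λ_s = sin 27.20° × sin 306.5° = -0.367441.
δ = arcsin(-0.367441) = -21.56°.

δ = -21.56°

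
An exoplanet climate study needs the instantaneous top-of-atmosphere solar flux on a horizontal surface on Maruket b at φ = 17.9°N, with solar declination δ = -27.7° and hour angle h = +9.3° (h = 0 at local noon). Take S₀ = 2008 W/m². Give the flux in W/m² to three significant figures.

1.38e+03 W/m²

cos θ_z = sin φ sin δ + cos φ cos δ cos h = -0.142872 + 0.831461 = 0.688589.
Flux = S₀ · cos θ_z = 2008 × 0.688589 = 1383 W/m².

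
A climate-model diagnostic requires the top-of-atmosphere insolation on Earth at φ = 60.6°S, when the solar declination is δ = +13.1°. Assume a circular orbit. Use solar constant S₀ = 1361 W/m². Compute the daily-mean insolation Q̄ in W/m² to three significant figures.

cos H₀ = −tan(-60.6°) tan(+13.100°) = 0.4130, H₀ = 1.1451 rad.
Bracket: H₀ sin φ sin δ + cos φ cos δ sin H₀ = 1.1451×-0.87121×0.22665 + 0.49090×0.97398×0.91074 = -0.226111 + 0.435449 = 0.209338.
Q̄ = (S₀/π) × [bracket] = (1361/π) × 0.209338 = 90.69 W/m².

Q̄ ≈ 90.7 W/m²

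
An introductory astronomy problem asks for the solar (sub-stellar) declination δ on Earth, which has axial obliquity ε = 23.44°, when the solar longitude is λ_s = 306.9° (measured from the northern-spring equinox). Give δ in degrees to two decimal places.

sin δ = sin ε · sin λ_s = sin 23.44° × sin 306.9° = -0.318105.
δ = arcsin(-0.318105) = -18.55°.

δ = -18.55°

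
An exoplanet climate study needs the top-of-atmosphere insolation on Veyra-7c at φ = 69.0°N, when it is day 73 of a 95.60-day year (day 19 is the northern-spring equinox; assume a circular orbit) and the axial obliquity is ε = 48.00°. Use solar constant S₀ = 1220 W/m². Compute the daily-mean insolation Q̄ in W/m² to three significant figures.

Solar longitude: λ_s = 360° × (73 − 19)/95.60 = 203.347°.
sin δ = sin 48.00° × sin 203.347° = -0.29451, so δ = -17.128°.
cos H₀ = −tan(+69.0°) tan(-17.128°) = 0.8028, H₀ = 0.6388 rad.
Bracket: H₀ sin φ sin δ + cos φ cos δ sin H₀ = 0.6388×0.93358×-0.29451 + 0.35837×0.95565×0.59620 = -0.175637 + 0.204184 = 0.028547.
Q̄ = (S₀/π) × [bracket] = (1220/π) × 0.028547 = 11.09 W/m².

Q̄ ≈ 11.1 W/m²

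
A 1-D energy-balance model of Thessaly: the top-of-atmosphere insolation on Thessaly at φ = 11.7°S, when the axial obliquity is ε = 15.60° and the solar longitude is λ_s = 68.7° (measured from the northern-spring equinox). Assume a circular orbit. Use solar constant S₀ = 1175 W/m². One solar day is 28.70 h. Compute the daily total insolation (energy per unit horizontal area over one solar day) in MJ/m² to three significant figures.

33.6 MJ/m²

Solar declination: sin δ = sin ε · sin λ_s = sin 15.60° × sin 68.7° = 0.25055, so δ = +14.510°.
cos H₀ = −tan(-11.7°) tan(+14.510°) = 0.0536, H₀ = 1.5172 rad.
Bracket: H₀ sin φ sin δ + cos φ cos δ sin H₀ = 1.5172×-0.20279×0.25055 + 0.97922×0.96810×0.99856 = -0.077087 + 0.946618 = 0.869531.
Q̄ = (S₀/π) × [bracket] = (1175/π) × 0.869531 = 325.22 W/m².
Daily total = Q̄ × 28.70 h × 3600 s/h = 325.22 × 28.70 × 3600 / 10⁶ = 33.60 MJ/m².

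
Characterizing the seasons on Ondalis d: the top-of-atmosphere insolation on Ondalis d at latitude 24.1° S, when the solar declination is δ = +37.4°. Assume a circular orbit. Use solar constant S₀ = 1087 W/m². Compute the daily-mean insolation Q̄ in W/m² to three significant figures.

Q̄ ≈ 131 W/m²

cos H₀ = −tan(-24.1°) tan(+37.400°) = 0.3420, H₀ = 1.2217 rad.
Bracket: H₀ sin φ sin δ + cos φ cos δ sin H₀ = 1.2217×-0.40833×0.60738 + 0.91283×0.79441×0.93970 = -0.302996 + 0.681434 = 0.378438.
Q̄ = (S₀/π) × [bracket] = (1087/π) × 0.378438 = 130.9 W/m².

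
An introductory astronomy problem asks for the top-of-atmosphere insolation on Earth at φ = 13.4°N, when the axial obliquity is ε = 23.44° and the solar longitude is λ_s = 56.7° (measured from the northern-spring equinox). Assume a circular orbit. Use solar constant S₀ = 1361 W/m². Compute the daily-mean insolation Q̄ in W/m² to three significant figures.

Solar declination: sin δ = sin ε · sin λ_s = sin 23.44° × sin 56.7° = 0.33247, so δ = +19.419°.
cos H₀ = −tan(+13.4°) tan(+19.419°) = -0.0840, H₀ = 1.6549 rad.
Bracket: H₀ sin φ sin δ + cos φ cos δ sin H₀ = 1.6549×0.23175×0.33247 + 0.97278×0.94311×0.99647 = 0.127510 + 0.914200 = 1.041710.
Q̄ = (S₀/π) × [bracket] = (1361/π) × 1.041710 = 451.3 W/m².

Q̄ ≈ 451 W/m²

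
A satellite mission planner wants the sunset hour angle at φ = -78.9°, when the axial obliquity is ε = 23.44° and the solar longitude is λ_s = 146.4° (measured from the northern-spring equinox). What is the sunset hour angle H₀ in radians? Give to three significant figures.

H₀ = 0.00 rad

Solar declination: sin δ = sin ε · sin λ_s = sin 23.44° × sin 146.4° = 0.22013, so δ = +12.717°.
cos H₀ = −tan φ · tan δ = 1.1502 ≥ 1, so the Sun never rises (polar night) and H₀ = 0.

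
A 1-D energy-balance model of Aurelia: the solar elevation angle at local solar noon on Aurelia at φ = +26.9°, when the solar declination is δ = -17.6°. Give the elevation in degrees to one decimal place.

45.5°

At local noon the hour angle is zero, so the zenith angle equals |φ − δ| = |+26.9° − (-17.600°)| = 44.500°.
Elevation = 90° − 44.500° = 45.5°.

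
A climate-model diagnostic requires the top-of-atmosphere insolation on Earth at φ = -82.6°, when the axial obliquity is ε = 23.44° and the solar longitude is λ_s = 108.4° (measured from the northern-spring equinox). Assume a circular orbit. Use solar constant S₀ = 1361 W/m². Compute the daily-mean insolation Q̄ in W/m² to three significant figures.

Solar declination: sin δ = sin ε · sin λ_s = sin 23.44° × sin 108.4° = 0.37745, so δ = +22.176°.
cos H₀ = −tan(-82.6°) tan(+22.176°) = 3.1384 ≥ 1 ⇒ polar night, H₀ = 0 and Q̄ = 0.

Q̄ ≈ 0.00 W/m²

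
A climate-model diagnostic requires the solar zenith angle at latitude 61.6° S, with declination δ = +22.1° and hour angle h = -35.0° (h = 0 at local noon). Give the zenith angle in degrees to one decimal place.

cos θ_z = sin ϕ sin δ + cos ϕ cos δ cos h = -0.330945 + 0.360983 = 0.030038.
θ_z = arccos(0.030038) = 88.3°.

θ_z = 88.3°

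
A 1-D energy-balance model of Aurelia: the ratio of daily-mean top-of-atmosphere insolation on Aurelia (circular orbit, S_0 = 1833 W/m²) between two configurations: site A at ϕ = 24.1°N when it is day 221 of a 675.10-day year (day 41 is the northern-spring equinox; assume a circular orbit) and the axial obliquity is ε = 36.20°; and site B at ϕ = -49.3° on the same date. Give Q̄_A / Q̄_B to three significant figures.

Q̄_A / Q̄_B ≈ 37.3

— Configuration A (ϕ=+24.1°):
Solar longitude: L_s = 360° × (221 − 41)/675.10 = 95.986°.
sin δ = sin 36.20° × sin 95.986° = 0.58739, so δ = +35.972°.
cos h₀ = −tan(+24.1°) tan(+35.972°) = -0.3247, h₀ = 1.9014 rad.
Bracket: h₀ sin ϕ sin δ + cos ϕ cos δ sin h₀ = 1.9014×0.40833×0.58739 + 0.91283×0.80931×0.94583 = 0.456049 + 0.698744 = 1.154793.
Q̄ = (S_0/π) × [bracket] = (1833/π) × 1.154793 = 673.78 W/m².
— Configuration B (ϕ=-49.3°):
cos h₀ = −tan(-49.3°) tan(+35.972°) = 0.8438, h₀ = 0.5665 rad.
Bracket: h₀ sin ϕ sin δ + cos ϕ cos δ sin h₀ = 0.5665×-0.75813×0.58739 + 0.65210×0.80931×0.53665 = -0.252273 + 0.283218 = 0.030945.
Q̄ = (S_0/π) × [bracket] = (1833/π) × 0.030945 = 18.055 W/m².
Ratio Q̄_A / Q̄_B = 673.78 / 18.055 = 37.32.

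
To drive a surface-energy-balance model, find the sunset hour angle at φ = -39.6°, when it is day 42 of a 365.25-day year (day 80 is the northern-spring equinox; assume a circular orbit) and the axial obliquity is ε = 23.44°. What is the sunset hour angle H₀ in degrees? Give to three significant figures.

H₀ = 102°

Solar longitude: λ_s = 360° × (42 − 80)/365.25 = -37.454°, i.e. -37.454° + 360° = 322.546°.
sin δ = sin 23.44° × sin 322.546° = -0.24190, so δ = -13.999°.
cos H₀ = −tan φ · tan δ = −tan(-39.6°) × tan(-13.999°) = -0.2062, so H₀ = 1.7785 rad = 101.90°.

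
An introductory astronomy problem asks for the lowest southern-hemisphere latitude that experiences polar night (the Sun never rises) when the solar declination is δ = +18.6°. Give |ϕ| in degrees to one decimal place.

Polar night requires cos h₀ = −tan ϕ tan δ ≥ 1, i.e. tan ϕ tan δ ≤ −1.
The boundary is |tan ϕ| · |tan δ| = 1, so |ϕ| = 90° − |δ| = 90° − 18.6° = 71.4° in the southern hemisphere.

|ϕ| = 71.4°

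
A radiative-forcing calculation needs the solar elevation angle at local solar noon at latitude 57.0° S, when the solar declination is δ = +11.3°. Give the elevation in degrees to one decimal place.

21.7°

At local noon the hour angle is zero, so the zenith angle equals |φ − δ| = |-57.0° − (+11.300°)| = 68.300°.
Elevation = 90° − 68.300° = 21.7°.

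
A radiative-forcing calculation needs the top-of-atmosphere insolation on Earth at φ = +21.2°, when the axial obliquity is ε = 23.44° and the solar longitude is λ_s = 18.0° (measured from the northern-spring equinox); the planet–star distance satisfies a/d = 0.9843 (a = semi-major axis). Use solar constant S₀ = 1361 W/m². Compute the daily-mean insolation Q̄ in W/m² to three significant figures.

Solar declination: sin δ = sin ε · sin λ_s = sin 23.44° × sin 18.0° = 0.12292, so δ = +7.061°.
cos H₀ = −tan(+21.2°) tan(+7.061°) = -0.0480, H₀ = 1.6189 rad.
Bracket: H₀ sin φ sin δ + cos φ cos δ sin H₀ = 1.6189×0.36162×0.12292 + 0.93232×0.99242×0.99885 = 0.071961 + 0.924189 = 0.996150.
Inverse-square distance factor (a/d)² = 0.9843² = 0.968846.
Q̄ = (S₀/π) × 0.968846 × [bracket] = (1361/π) × 0.968846 × 0.996150 = 418.1 W/m².

Q̄ ≈ 418 W/m²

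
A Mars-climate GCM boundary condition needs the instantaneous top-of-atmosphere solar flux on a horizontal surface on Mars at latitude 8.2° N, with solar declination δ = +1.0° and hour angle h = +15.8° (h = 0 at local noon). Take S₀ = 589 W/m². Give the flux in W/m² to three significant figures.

562 W/m²

cos θ_z = sin φ sin δ + cos φ cos δ cos h = 0.002489 + 0.952235 = 0.954724.
Flux = S₀ · cos θ_z = 589 × 0.954724 = 562.3 W/m².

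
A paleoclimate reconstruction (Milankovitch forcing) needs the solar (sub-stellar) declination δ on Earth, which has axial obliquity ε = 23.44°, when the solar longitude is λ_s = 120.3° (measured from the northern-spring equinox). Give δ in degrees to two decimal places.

δ = +20.09°

sin δ = sin ε · sin λ_s = sin 23.44° × sin 120.3° = 0.343449.
δ = arcsin(0.343449) = +20.09°.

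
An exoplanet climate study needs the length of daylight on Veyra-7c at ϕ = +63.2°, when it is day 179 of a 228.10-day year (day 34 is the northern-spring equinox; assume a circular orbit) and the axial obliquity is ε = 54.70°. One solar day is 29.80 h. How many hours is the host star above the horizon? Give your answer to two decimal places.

Solar longitude: L_s = 360° × (179 − 34)/228.10 = 228.847°.
sin δ = sin 54.70° × sin 228.847° = -0.61451, so δ = -37.917°.
cos h₀ = −tan ϕ · tan δ = 1.5421 ≥ 1, so the host star never rises (polar night) and h₀ = 0.
Daylight = 2h₀/(2π) × 29.80 h = (0.0000/π) × 29.80 = 0.00 h.

0.00 h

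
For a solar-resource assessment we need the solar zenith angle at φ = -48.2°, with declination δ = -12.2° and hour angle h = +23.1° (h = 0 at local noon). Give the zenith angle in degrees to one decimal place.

cos θ_z = sin φ sin δ + cos φ cos δ cos h = 0.157538 + 0.599245 = 0.756783.
θ_z = arccos(0.756783) = 40.8°.

θ_z = 40.8°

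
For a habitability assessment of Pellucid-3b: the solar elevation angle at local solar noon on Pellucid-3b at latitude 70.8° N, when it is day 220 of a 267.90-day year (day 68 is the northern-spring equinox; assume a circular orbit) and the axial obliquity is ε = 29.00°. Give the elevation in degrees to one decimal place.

Solar longitude: λ_s = 360° × (220 − 68)/267.90 = 204.255°.
sin δ = sin 29.00° × sin 204.255° = -0.19916, so δ = -11.488°.
At local noon the hour angle is zero, so the zenith angle equals |φ − δ| = |+70.8° − (-11.488°)| = 82.288°.
Elevation = 90° − 82.288° = 7.7°.

7.7°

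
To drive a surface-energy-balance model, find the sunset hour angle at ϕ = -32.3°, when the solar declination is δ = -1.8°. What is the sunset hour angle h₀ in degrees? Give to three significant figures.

cos h₀ = −tan ϕ · tan δ = −tan(-32.3°) × tan(-1.800°) = -0.0199, so h₀ = 1.5907 rad = 91.14°.

h₀ = 91.1°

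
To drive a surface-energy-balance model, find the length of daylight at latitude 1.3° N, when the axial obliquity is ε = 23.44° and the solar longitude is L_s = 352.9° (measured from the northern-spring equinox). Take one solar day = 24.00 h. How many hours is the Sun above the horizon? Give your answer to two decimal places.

11.99 h

Solar declination: sin δ = sin ε · sin L_s = sin 23.44° × sin 352.9° = -0.04917, so δ = -2.818°.
cos h₀ = −tan ϕ · tan δ = −tan(+1.3°) × tan(-2.818°) = 0.0011, so h₀ = 1.5697 rad = 89.94°.
Daylight = 2h₀/(2π) × 24.00 h = (1.5697/π) × 24.00 = 11.99 h.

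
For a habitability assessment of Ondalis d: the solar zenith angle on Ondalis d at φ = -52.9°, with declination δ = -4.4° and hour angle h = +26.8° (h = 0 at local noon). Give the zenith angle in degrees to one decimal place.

cos θ_z = sin φ sin δ + cos φ cos δ cos h = 0.061190 + 0.536828 = 0.598018.
θ_z = arccos(0.598018) = 53.3°.

θ_z = 53.3°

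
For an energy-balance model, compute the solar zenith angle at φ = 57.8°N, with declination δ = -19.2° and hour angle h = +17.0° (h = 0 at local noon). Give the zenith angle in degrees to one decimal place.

θ_z = 78.3°

cos θ_z = sin φ sin δ + cos φ cos δ cos h = -0.278285 + 0.481247 = 0.202962.
θ_z = arccos(0.202962) = 78.3°.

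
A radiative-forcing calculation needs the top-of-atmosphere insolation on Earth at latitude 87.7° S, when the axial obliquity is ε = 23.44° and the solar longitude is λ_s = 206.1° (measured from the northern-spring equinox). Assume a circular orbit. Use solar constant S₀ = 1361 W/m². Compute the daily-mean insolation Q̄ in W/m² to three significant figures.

Q̄ ≈ 238 W/m²

Solar declination: sin δ = sin ε · sin λ_s = sin 23.44° × sin 206.1° = -0.17500, so δ = -10.079°.
cos H₀ = −tan(-87.7°) tan(-10.079°) = -4.4255 ≤ −1 ⇒ polar day, H₀ = π.
Bracket: H₀ sin φ sin δ + cos φ cos δ sin H₀ = 3.1416×-0.99919×-0.17500 + 0.04013×0.98457×0.00000 = 0.549335 + 0.000000 = 0.549335.
Q̄ = (S₀/π) × [bracket] = (1361/π) × 0.549335 = 238.0 W/m².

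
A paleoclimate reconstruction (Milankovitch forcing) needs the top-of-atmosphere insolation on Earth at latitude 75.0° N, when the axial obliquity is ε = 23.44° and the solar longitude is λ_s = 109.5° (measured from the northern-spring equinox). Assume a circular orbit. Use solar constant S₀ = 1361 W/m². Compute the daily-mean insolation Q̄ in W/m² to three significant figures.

Q̄ ≈ 493 W/m²

Solar declination: sin δ = sin ε · sin λ_s = sin 23.44° × sin 109.5° = 0.37497, so δ = +22.023°.
cos H₀ = −tan(+75.0°) tan(+22.023°) = -1.5096 ≤ −1 ⇒ polar day, H₀ = π.
Bracket: H₀ sin φ sin δ + cos φ cos δ sin H₀ = 3.1416×0.96593×0.37497 + 0.25882×0.92704×0.00000 = 1.137871 + 0.000000 = 1.137871.
Q̄ = (S₀/π) × [bracket] = (1361/π) × 1.137871 = 492.9 W/m².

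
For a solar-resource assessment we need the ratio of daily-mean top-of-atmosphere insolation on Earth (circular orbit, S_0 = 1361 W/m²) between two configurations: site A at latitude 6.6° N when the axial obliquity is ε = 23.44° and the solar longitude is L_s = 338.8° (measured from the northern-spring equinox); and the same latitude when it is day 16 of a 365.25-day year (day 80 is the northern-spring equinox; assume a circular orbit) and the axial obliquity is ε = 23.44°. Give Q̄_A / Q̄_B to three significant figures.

Q̄_A / Q̄_B ≈ 1.11

— Configuration A (ϕ=+6.6°):
Solar declination: sin δ = sin ε · sin L_s = sin 23.44° × sin 338.8° = -0.14385, so δ = -8.271°.
cos h₀ = −tan(+6.6°) tan(-8.271°) = 0.0168, h₀ = 1.5540 rad.
Bracket: h₀ sin ϕ sin δ + cos ϕ cos δ sin h₀ = 1.5540×0.11494×-0.14385 + 0.99337×0.98960×0.99986 = -0.025694 + 0.982901 = 0.957207.
Q̄ = (S_0/π) × [bracket] = (1361/π) × 0.957207 = 414.68 W/m².
— Configuration B (ϕ=+6.6°):
Solar longitude: L_s = 360° × (16 − 80)/365.25 = -63.080°, i.e. -63.080° + 360° = 296.920°.
sin δ = sin 23.44° × sin 296.920° = -0.35468, so δ = -20.774°.
cos h₀ = −tan(+6.6°) tan(-20.774°) = 0.0439, h₀ = 1.5269 rad.
Bracket: h₀ sin ϕ sin δ + cos ϕ cos δ sin h₀ = 1.5269×0.11494×-0.35468 + 0.99337×0.93499×0.99904 = -0.062247 + 0.927899 = 0.865652.
Q̄ = (S_0/π) × [bracket] = (1361/π) × 0.865652 = 375.02 W/m².
Ratio Q̄_A / Q̄_B = 414.68 / 375.02 = 1.106.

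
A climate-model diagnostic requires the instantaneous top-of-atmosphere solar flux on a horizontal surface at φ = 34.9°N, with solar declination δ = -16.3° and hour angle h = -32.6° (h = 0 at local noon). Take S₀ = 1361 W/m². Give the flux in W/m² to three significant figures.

cos θ_z = sin φ sin δ + cos φ cos δ cos h = -0.160582 + 0.663167 = 0.502585.
Flux = S₀ · cos θ_z = 1361 × 0.502585 = 684.0 W/m².

684 W/m²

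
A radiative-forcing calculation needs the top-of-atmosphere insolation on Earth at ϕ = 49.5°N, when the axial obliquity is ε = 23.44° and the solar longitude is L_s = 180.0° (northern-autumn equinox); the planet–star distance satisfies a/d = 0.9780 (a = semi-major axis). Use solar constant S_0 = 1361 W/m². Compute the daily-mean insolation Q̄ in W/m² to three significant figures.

Q̄ ≈ 269 W/m²

Solar declination: sin δ = sin ε · sin L_s = sin 23.44° × sin 180.0° = 0.00000, so δ = +0.000°.
cos h₀ = −tan(+49.5°) tan(+0.000°) = -0.0000, h₀ = 1.5708 rad.
Bracket: h₀ sin ϕ sin δ + cos ϕ cos δ sin h₀ = 1.5708×0.76041×0.00000 + 0.64945×1.00000×1.00000 = 0.000000 + 0.649450 = 0.649450.
Inverse-square distance factor (a/d)² = 0.9780² = 0.956484.
Q̄ = (S_0/π) × 0.956484 × [bracket] = (1361/π) × 0.956484 × 0.649450 = 269.1 W/m².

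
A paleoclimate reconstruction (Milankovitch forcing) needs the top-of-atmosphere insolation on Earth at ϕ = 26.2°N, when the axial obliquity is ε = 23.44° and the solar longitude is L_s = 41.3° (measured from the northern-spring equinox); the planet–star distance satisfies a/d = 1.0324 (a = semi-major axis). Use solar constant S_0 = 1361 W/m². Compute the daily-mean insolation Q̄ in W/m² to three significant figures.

Q̄ ≈ 487 W/m²

Solar declination: sin δ = sin ε · sin L_s = sin 23.44° × sin 41.3° = 0.26254, so δ = +15.221°.
cos h₀ = −tan(+26.2°) tan(+15.221°) = -0.1339, h₀ = 1.7051 rad.
Bracket: h₀ sin ϕ sin δ + cos ϕ cos δ sin h₀ = 1.7051×0.44151×0.26254 + 0.89726×0.96492×0.99100 = 0.197645 + 0.857992 = 1.055637.
Inverse-square distance factor (a/d)² = 1.0324² = 1.065850.
Q̄ = (S_0/π) × 1.065850 × [bracket] = (1361/π) × 1.065850 × 1.055637 = 487.4 W/m².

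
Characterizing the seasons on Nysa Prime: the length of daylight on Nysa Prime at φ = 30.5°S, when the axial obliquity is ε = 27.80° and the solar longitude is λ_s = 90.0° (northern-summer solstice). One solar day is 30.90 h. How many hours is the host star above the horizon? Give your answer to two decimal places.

Solar declination: sin δ = sin ε · sin λ_s = sin 27.80° × sin 90.0° = 0.46639, so δ = +27.800°.
cos H₀ = −tan φ · tan δ = −tan(-30.5°) × tan(+27.800°) = 0.3106, so H₀ = 1.2550 rad = 71.91°.
Daylight = 2H₀/(2π) × 30.90 h = (1.2550/π) × 30.90 = 12.34 h.

12.34 h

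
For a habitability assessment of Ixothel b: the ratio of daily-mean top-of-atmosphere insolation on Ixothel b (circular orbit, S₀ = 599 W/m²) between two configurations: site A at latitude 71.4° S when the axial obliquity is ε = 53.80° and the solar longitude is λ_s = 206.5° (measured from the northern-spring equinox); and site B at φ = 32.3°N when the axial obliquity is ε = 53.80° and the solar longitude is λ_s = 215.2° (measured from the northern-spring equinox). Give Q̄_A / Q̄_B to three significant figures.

Q̄_A / Q̄_B ≈ 2.68

— Configuration A (φ=-71.4°):
Solar declination: sin δ = sin ε · sin λ_s = sin 53.80° × sin 206.5° = -0.36006, so δ = -21.104°.
cos H₀ = −tan(-71.4°) tan(-21.104°) = -1.1468 ≤ −1 ⇒ polar day, H₀ = π.
Bracket: H₀ sin φ sin δ + cos φ cos δ sin H₀ = 3.1416×-0.94777×-0.36006 + 0.31896×0.93293×0.00000 = 1.072084 + 0.000000 = 1.072084.
Q̄ = (S₀/π) × [bracket] = (599/π) × 1.072084 = 204.41 W/m².
— Configuration B (φ=+32.3°):
Solar declination: sin δ = sin ε · sin λ_s = sin 53.80° × sin 215.2° = -0.46516, so δ = -27.720°.
cos H₀ = −tan(+32.3°) tan(-27.720°) = 0.3322, H₀ = 1.2322 rad.
Bracket: H₀ sin φ sin δ + cos φ cos δ sin H₀ = 1.2322×0.53435×-0.46516 + 0.84526×0.88523×0.94321 = -0.306273 + 0.705756 = 0.399483.
Q̄ = (S₀/π) × [bracket] = (599/π) × 0.399483 = 76.168 W/m².
Ratio Q̄_A / Q̄_B = 204.41 / 76.168 = 2.684.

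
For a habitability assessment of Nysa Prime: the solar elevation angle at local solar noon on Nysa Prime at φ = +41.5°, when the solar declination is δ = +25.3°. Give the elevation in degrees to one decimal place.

At local noon the hour angle is zero, so the zenith angle equals |φ − δ| = |+41.5° − (+25.300°)| = 16.200°.
Elevation = 90° − 16.200° = 73.8°.

73.8°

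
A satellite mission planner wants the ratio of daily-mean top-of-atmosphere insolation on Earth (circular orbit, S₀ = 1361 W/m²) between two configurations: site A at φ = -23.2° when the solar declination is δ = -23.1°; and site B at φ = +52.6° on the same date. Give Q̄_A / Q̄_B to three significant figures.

— Configuration A (φ=-23.2°):
cos H₀ = −tan(-23.2°) tan(-23.100°) = -0.1828, H₀ = 1.7546 rad.
Bracket: H₀ sin φ sin δ + cos φ cos δ sin H₀ = 1.7546×-0.39394×-0.39234 + 0.91914×0.91982×0.98315 = 0.271188 + 0.831198 = 1.102386.
Q̄ = (S₀/π) × [bracket] = (1361/π) × 1.102386 = 477.58 W/m².
— Configuration B (φ=+52.6°):
cos H₀ = −tan(+52.6°) tan(-23.100°) = 0.5579, H₀ = 0.9790 rad.
Bracket: H₀ sin φ sin δ + cos φ cos δ sin H₀ = 0.9790×0.79441×-0.39234 + 0.60738×0.91982×0.82992 = -0.305134 + 0.463660 = 0.158526.
Q̄ = (S₀/π) × [bracket] = (1361/π) × 0.158526 = 68.677 W/m².
Ratio Q̄_A / Q̄_B = 477.58 / 68.677 = 6.954.

Q̄_A / Q̄_B ≈ 6.95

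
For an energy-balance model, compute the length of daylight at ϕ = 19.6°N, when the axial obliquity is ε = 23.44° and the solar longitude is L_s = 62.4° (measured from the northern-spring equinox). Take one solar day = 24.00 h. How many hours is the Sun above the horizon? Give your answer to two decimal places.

13.03 h

Solar declination: sin δ = sin ε · sin L_s = sin 23.44° × sin 62.4° = 0.35252, so δ = +20.642°.
cos h₀ = −tan ϕ · tan δ = −tan(+19.6°) × tan(+20.642°) = -0.1341, so h₀ = 1.7053 rad = 97.71°.
Daylight = 2h₀/(2π) × 24.00 h = (1.7053/π) × 24.00 = 13.03 h.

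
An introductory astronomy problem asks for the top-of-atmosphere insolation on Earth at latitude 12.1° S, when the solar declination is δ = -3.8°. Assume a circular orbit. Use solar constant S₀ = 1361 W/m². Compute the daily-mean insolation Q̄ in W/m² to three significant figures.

Q̄ ≈ 432 W/m²

cos H₀ = −tan(-12.1°) tan(-3.800°) = -0.0142, H₀ = 1.5850 rad.
Bracket: H₀ sin φ sin δ + cos φ cos δ sin H₀ = 1.5850×-0.20962×-0.06627 + 0.97778×0.99780×0.99990 = 0.022018 + 0.975531 = 0.997549.
Q̄ = (S₀/π) × [bracket] = (1361/π) × 0.997549 = 432.2 W/m².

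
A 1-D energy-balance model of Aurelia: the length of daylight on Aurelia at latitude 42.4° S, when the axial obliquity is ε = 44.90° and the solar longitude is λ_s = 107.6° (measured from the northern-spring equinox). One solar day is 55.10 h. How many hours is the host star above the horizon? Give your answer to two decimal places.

Solar declination: sin δ = sin ε · sin λ_s = sin 44.90° × sin 107.6° = 0.67283, so δ = +42.286°.
cos H₀ = −tan φ · tan δ = −tan(-42.4°) × tan(+42.286°) = 0.8305, so H₀ = 0.5908 rad = 33.85°.
Daylight = 2H₀/(2π) × 55.10 h = (0.5908/π) × 55.10 = 10.36 h.

10.36 h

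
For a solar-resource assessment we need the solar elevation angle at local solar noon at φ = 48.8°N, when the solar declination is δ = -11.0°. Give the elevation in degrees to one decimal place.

30.2°

At local noon the hour angle is zero, so the zenith angle equals |φ − δ| = |+48.8° − (-11.000°)| = 59.800°.
Elevation = 90° − 59.800° = 30.2°.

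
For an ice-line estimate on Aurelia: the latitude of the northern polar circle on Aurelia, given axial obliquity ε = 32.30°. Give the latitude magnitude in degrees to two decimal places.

57.70°

The polar circle is the lowest latitude that experiences at least one full rotation of continuous daylight at the northern-summer solstice; it lies at |φ| = 90° − ε = 90° − 32.30° = 57.70°.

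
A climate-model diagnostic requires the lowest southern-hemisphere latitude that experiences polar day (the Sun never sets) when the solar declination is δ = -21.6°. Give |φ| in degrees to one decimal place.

Polar day requires cos H₀ = −tan φ tan δ ≤ −1, i.e. tan φ tan δ ≥ 1.
The boundary is |tan φ| · |tan δ| = 1, so |φ| = 90° − |δ| = 90° − 21.6° = 68.4° in the southern hemisphere.

|φ| = 68.4°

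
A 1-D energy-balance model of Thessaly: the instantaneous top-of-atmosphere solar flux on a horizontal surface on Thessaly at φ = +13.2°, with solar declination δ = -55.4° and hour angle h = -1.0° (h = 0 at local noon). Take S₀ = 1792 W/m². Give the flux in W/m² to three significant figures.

cos θ_z = sin φ sin δ + cos φ cos δ cos h = -0.187964 + 0.552756 = 0.364792.
Flux = S₀ · cos θ_z = 1792 × 0.364792 = 653.7 W/m².

654 W/m²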